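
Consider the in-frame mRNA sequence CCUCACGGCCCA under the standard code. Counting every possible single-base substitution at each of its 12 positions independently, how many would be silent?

10

Codon 1 (CCU, Pro): 3 synonymous substitutions.
Codon 2 (CAC, His): 1 synonymous substitution.
Codon 3 (GGC, Gly): 3 synonymous substitutions.
Codon 4 (CCA, Pro): 3 synonymous substitutions.
Total: 3 + 1 + 3 + 3 = 10.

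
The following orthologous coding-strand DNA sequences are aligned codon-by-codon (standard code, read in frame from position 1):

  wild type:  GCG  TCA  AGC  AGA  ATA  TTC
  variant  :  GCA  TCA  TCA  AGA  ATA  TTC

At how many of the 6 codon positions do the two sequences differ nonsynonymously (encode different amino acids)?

0

Codon 1: GCG Ala / GCA Ala — synonymous.
Codon 2: TCA Ser / TCA Ser — identical.
Codon 3: AGC Ser / TCA Ser — synonymous.
Codon 4: AGA Arg / AGA Arg — identical.
Codon 5: ATA Ile / ATA Ile — identical.
Codon 6: TTC Phe / TTC Phe — identical.
Nonsynonymous differences: 0.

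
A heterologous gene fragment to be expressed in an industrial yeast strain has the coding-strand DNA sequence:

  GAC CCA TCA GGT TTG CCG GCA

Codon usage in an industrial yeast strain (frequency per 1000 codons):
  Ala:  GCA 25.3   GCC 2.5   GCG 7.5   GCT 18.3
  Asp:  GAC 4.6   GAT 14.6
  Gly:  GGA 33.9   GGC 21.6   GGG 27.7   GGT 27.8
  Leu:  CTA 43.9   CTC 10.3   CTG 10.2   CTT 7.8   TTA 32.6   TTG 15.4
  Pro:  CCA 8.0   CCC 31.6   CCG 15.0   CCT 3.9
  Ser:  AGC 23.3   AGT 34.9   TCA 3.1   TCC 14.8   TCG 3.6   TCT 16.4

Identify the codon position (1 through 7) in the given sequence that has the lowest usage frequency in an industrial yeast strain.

Codon 1 GAC (Asp): 4.6 per 1000.
Codon 2 CCA (Pro): 8.0 per 1000.
Codon 3 TCA (Ser): 3.1 per 1000.
Codon 4 GGT (Gly): 27.8 per 1000.
Codon 5 TTG (Leu): 15.4 per 1000.
Codon 6 CCG (Pro): 15.0 per 1000.
Codon 7 GCA (Ala): 25.3 per 1000.
Lowest frequency is 3.1 at codon 3.

3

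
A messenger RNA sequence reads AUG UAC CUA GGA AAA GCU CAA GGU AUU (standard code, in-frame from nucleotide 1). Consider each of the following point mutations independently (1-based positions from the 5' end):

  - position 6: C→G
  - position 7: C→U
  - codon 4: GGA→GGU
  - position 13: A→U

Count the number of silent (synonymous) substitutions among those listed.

2

Codon 2: UAC (Tyr) → UAG (Stop) — nonsense.
Codon 3: CUA (Leu) → UUA (Leu) — synonymous.
Codon 4: GGA (Gly) → GGU (Gly) — synonymous.
Codon 5: AAA (Lys) → UAA (Stop) — nonsense.
Synonymous: 2 of 4.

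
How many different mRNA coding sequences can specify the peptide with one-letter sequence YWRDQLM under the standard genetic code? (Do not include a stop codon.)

Tyr: 2 codons.
Trp: 1 codon.
Arg: 6 codons.
Asp: 2 codons.
Gln: 2 codons.
Leu: 6 codons.
Met: 1 codon.
2 × 1 × 6 × 2 × 2 × 6 × 1 = 288.

288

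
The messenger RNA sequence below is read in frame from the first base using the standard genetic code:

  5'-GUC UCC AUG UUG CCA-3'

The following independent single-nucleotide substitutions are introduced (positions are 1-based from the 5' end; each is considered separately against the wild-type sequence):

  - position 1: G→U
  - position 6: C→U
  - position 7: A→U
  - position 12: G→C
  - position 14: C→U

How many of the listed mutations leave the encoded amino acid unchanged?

Codon 1: GUC (Val) → UUC (Phe) — missense.
Codon 2: UCC (Ser) → UCU (Ser) — synonymous.
Codon 3: AUG (Met) → UUG (Leu) — missense.
Codon 4: UUG (Leu) → UUC (Phe) — missense.
Codon 5: CCA (Pro) → CUA (Leu) — missense.
Synonymous: 1 of 5.

1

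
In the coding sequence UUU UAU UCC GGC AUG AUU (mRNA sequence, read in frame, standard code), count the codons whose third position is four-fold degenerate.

Codon 1 UUU (Phe): third position 2-fold.
Codon 2 UAU (Tyr): third position 2-fold.
Codon 3 UCC (Ser): third position 4-fold.
Codon 4 GGC (Gly): third position 4-fold.
Codon 5 AUG (Met): third position 1-fold.
Codon 6 AUU (Ile): third position 3-fold.
Four-fold degenerate third positions: 2.

2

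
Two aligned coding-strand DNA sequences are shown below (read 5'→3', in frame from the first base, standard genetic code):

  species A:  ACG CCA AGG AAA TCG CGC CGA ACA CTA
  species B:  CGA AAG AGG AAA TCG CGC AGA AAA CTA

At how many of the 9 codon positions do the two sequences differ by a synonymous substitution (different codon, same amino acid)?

1

Codon 1: ACG Thr / CGA Arg — nonsynonymous.
Codon 2: CCA Pro / AAG Lys — nonsynonymous.
Codon 3: AGG Arg / AGG Arg — identical.
Codon 4: AAA Lys / AAA Lys — identical.
Codon 5: TCG Ser / TCG Ser — identical.
Codon 6: CGC Arg / CGC Arg — identical.
Codon 7: CGA Arg / AGA Arg — synonymous.
Codon 8: ACA Thr / AAA Lys — nonsynonymous.
Codon 9: CTA Leu / CTA Leu — identical.
Synonymous differences: 1.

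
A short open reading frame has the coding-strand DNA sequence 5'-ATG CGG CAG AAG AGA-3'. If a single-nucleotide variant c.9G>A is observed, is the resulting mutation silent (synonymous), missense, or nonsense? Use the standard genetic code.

silent

Position 9 falls in codon 3: CAG → Gln.
After the substitution the codon is CAA → Gln.
Both encode Gln, so the change is synonymous.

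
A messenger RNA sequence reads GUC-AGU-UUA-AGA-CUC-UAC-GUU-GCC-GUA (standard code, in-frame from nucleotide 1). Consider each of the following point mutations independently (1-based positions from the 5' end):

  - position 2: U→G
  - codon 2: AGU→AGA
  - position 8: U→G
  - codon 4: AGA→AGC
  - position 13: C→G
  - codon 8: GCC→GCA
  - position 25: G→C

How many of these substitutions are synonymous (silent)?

Codon 1: GUC (Val) → GGC (Gly) — missense.
Codon 2: AGU (Ser) → AGA (Arg) — missense.
Codon 3: UUA (Leu) → UGA (Stop) — nonsense.
Codon 4: AGA (Arg) → AGC (Ser) — missense.
Codon 5: CUC (Leu) → GUC (Val) — missense.
Codon 8: GCC (Ala) → GCA (Ala) — synonymous.
Codon 9: GUA (Val) → CUA (Leu) — missense.
Synonymous: 1 of 7.

1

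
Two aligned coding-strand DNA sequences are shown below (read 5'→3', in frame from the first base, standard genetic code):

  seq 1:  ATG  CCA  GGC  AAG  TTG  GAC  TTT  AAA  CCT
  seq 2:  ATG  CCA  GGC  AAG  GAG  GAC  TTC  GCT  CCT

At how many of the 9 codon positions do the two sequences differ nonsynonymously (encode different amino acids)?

2

Codon 1: ATG Met / ATG Met — identical.
Codon 2: CCA Pro / CCA Pro — identical.
Codon 3: GGC Gly / GGC Gly — identical.
Codon 4: AAG Lys / AAG Lys — identical.
Codon 5: TTG Leu / GAG Glu — nonsynonymous.
Codon 6: GAC Asp / GAC Asp — identical.
Codon 7: TTT Phe / TTC Phe — synonymous.
Codon 8: AAA Lys / GCT Ala — nonsynonymous.
Codon 9: CCT Pro / CCT Pro — identical.
Nonsynonymous differences: 2.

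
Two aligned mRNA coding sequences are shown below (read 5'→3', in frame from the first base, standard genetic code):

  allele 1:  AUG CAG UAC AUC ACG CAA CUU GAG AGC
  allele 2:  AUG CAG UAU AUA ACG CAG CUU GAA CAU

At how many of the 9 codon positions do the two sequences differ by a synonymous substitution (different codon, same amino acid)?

4

Codon 1: AUG Met / AUG Met — identical.
Codon 2: CAG Gln / CAG Gln — identical.
Codon 3: UAC Tyr / UAU Tyr — synonymous.
Codon 4: AUC Ile / AUA Ile — synonymous.
Codon 5: ACG Thr / ACG Thr — identical.
Codon 6: CAA Gln / CAG Gln — synonymous.
Codon 7: CUU Leu / CUU Leu — identical.
Codon 8: GAG Glu / GAA Glu — synonymous.
Codon 9: AGC Ser / CAU His — nonsynonymous.
Synonymous differences: 4.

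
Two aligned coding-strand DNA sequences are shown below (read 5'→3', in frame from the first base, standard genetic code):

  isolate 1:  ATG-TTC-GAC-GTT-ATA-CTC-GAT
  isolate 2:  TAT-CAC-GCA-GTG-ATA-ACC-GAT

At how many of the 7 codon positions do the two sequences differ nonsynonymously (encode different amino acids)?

4

Codon 1: ATG Met / TAT Tyr — nonsynonymous.
Codon 2: TTC Phe / CAC His — nonsynonymous.
Codon 3: GAC Asp / GCA Ala — nonsynonymous.
Codon 4: GTT Val / GTG Val — synonymous.
Codon 5: ATA Ile / ATA Ile — identical.
Codon 6: CTC Leu / ACC Thr — nonsynonymous.
Codon 7: GAT Asp / GAT Asp — identical.
Nonsynonymous differences: 4.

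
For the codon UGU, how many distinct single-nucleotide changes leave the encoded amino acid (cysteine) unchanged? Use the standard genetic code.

Position 1: none → 0 synonymous.
Position 2: none → 0 synonymous.
Position 3: UGC → 1 synonymous.
Total: 0 + 0 + 1 = 1.

1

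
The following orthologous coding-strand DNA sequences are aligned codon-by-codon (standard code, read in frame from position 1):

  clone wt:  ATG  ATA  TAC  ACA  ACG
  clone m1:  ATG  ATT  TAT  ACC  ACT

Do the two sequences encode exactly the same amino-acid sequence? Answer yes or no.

Codon 1: ATG Met / ATG Met — identical.
Codon 2: ATA Ile / ATT Ile — synonymous.
Codon 3: TAC Tyr / TAT Tyr — synonymous.
Codon 4: ACA Thr / ACC Thr — synonymous.
Codon 5: ACG Thr / ACT Thr — synonymous.
Nonsynonymous differences: 0 → same protein.

yes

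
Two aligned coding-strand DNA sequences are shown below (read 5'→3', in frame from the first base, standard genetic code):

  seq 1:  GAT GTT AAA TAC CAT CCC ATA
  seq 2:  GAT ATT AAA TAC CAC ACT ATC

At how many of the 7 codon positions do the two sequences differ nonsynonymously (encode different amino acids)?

2

Codon 1: GAT Asp / GAT Asp — identical.
Codon 2: GTT Val / ATT Ile — nonsynonymous.
Codon 3: AAA Lys / AAA Lys — identical.
Codon 4: TAC Tyr / TAC Tyr — identical.
Codon 5: CAT His / CAC His — synonymous.
Codon 6: CCC Pro / ACT Thr — nonsynonymous.
Codon 7: ATA Ile / ATC Ile — synonymous.
Nonsynonymous differences: 2.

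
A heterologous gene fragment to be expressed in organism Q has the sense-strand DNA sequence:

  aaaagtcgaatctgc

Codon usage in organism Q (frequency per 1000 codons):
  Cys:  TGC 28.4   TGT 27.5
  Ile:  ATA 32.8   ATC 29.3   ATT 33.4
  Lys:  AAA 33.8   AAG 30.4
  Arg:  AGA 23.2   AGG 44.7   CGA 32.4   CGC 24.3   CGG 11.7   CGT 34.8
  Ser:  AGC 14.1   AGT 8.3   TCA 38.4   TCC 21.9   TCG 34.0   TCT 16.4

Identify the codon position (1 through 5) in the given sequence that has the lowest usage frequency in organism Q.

Codon 1 AAA (Lys): 33.8 per 1000.
Codon 2 AGT (Ser): 8.3 per 1000.
Codon 3 CGA (Arg): 32.4 per 1000.
Codon 4 ATC (Ile): 29.3 per 1000.
Codon 5 TGC (Cys): 28.4 per 1000.
Lowest frequency is 8.3 at codon 2.

2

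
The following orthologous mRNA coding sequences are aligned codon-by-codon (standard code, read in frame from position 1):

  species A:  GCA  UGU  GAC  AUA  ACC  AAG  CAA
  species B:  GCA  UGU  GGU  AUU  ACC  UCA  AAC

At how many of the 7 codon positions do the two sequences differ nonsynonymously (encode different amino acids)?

Codon 1: GCA Ala / GCA Ala — identical.
Codon 2: UGU Cys / UGU Cys — identical.
Codon 3: GAC Asp / GGU Gly — nonsynonymous.
Codon 4: AUA Ile / AUU Ile — synonymous.
Codon 5: ACC Thr / ACC Thr — identical.
Codon 6: AAG Lys / UCA Ser — nonsynonymous.
Codon 7: CAA Gln / AAC Asn — nonsynonymous.
Nonsynonymous differences: 3.

3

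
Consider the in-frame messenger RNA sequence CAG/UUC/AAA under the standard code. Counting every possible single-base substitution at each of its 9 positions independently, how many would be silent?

Codon 1 (CAG, Gln): 1 synonymous substitution.
Codon 2 (UUC, Phe): 1 synonymous substitution.
Codon 3 (AAA, Lys): 1 synonymous substitution.
Total: 1 + 1 + 1 = 3.

3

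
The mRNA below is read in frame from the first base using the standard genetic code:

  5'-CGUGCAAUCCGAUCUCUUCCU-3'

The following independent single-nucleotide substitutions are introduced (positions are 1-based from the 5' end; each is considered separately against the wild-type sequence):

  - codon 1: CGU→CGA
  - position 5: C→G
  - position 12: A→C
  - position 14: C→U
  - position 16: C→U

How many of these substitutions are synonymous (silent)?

2

Codon 1: CGU (Arg) → CGA (Arg) — synonymous.
Codon 2: GCA (Ala) → GGA (Gly) — missense.
Codon 4: CGA (Arg) → CGC (Arg) — synonymous.
Codon 5: UCU (Ser) → UUU (Phe) — missense.
Codon 6: CUU (Leu) → UUU (Phe) — missense.
Synonymous: 2 of 5.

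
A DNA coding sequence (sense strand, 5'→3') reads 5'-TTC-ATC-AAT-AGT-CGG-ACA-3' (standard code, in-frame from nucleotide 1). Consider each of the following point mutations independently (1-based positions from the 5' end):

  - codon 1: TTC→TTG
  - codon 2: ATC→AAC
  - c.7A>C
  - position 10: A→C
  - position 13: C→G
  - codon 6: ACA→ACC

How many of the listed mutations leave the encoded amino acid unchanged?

1

Codon 1: TTC (Phe) → TTG (Leu) — missense.
Codon 2: ATC (Ile) → AAC (Asn) — missense.
Codon 3: AAT (Asn) → CAT (His) — missense.
Codon 4: AGT (Ser) → CGT (Arg) — missense.
Codon 5: CGG (Arg) → GGG (Gly) — missense.
Codon 6: ACA (Thr) → ACC (Thr) — synonymous.
Synonymous: 1 of 6.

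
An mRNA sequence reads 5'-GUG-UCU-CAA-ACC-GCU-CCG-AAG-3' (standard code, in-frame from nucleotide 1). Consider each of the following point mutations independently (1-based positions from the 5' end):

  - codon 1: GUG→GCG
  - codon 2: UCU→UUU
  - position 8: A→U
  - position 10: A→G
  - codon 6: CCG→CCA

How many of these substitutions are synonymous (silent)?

1

Codon 1: GUG (Val) → GCG (Ala) — missense.
Codon 2: UCU (Ser) → UUU (Phe) — missense.
Codon 3: CAA (Gln) → CUA (Leu) — missense.
Codon 4: ACC (Thr) → GCC (Ala) — missense.
Codon 6: CCG (Pro) → CCA (Pro) — synonymous.
Synonymous: 1 of 5.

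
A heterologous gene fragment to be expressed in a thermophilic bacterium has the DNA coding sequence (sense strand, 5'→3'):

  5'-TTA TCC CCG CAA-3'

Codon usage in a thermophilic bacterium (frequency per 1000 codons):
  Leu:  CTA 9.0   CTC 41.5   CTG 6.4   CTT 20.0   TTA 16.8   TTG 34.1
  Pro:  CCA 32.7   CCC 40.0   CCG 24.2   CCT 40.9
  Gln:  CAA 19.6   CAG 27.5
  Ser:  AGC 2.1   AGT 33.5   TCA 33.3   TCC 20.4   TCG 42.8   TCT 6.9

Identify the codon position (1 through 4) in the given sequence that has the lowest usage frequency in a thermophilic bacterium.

1

Codon 1 TTA (Leu): 16.8 per 1000.
Codon 2 TCC (Ser): 20.4 per 1000.
Codon 3 CCG (Pro): 24.2 per 1000.
Codon 4 CAA (Gln): 19.6 per 1000.
Lowest frequency is 16.8 at codon 1.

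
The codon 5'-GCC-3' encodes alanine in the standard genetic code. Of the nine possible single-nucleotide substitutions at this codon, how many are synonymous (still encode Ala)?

3

Position 1: none → 0 synonymous.
Position 2: none → 0 synonymous.
Position 3: GCU, GCA, GCG → 3 synonymous.
Total: 0 + 0 + 3 = 3.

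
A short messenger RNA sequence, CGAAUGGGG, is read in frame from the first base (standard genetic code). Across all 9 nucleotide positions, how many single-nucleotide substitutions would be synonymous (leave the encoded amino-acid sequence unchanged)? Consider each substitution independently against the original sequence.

Codon 1 (CGA, Arg): 4 synonymous substitutions.
Codon 2 (AUG, Met): 0 synonymous substitutions.
Codon 3 (GGG, Gly): 3 synonymous substitutions.
Total: 4 + 0 + 3 = 7.

7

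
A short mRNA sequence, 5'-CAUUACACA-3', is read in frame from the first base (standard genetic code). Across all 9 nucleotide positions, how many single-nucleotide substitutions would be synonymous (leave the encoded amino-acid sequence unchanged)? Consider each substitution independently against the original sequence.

5

Codon 1 (CAU, His): 1 synonymous substitution.
Codon 2 (UAC, Tyr): 1 synonymous substitution.
Codon 3 (ACA, Thr): 3 synonymous substitutions.
Total: 1 + 1 + 3 = 5.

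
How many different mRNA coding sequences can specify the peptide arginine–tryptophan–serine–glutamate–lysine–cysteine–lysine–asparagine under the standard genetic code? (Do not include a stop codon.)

Arg: 6 codons.
Trp: 1 codon.
Ser: 6 codons.
Glu: 2 codons.
Lys: 2 codons.
Cys: 2 codons.
Lys: 2 codons.
Asn: 2 codons.
6 × 1 × 6 × 2 × 2 × 2 × 2 × 2 = 1152.

1152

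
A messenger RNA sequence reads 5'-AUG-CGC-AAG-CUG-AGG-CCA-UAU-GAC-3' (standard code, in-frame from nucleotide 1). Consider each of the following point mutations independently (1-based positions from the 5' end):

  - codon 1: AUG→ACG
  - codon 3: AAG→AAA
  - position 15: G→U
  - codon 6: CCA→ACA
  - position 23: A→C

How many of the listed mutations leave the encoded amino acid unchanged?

Codon 1: AUG (Met) → ACG (Thr) — missense.
Codon 3: AAG (Lys) → AAA (Lys) — synonymous.
Codon 5: AGG (Arg) → AGU (Ser) — missense.
Codon 6: CCA (Pro) → ACA (Thr) — missense.
Codon 8: GAC (Asp) → GCC (Ala) — missense.
Synonymous: 1 of 5.

1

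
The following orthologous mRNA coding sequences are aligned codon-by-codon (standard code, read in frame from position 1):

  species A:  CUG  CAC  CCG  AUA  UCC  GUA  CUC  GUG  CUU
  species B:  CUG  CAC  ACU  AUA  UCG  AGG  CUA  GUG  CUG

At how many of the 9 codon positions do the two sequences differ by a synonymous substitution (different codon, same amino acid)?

Codon 1: CUG Leu / CUG Leu — identical.
Codon 2: CAC His / CAC His — identical.
Codon 3: CCG Pro / ACU Thr — nonsynonymous.
Codon 4: AUA Ile / AUA Ile — identical.
Codon 5: UCC Ser / UCG Ser — synonymous.
Codon 6: GUA Val / AGG Arg — nonsynonymous.
Codon 7: CUC Leu / CUA Leu — synonymous.
Codon 8: GUG Val / GUG Val — identical.
Codon 9: CUU Leu / CUG Leu — synonymous.
Synonymous differences: 3.

3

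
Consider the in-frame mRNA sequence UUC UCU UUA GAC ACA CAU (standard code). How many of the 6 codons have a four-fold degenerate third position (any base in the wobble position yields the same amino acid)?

Codon 1 UUC (Phe): third position 2-fold.
Codon 2 UCU (Ser): third position 4-fold.
Codon 3 UUA (Leu): third position 2-fold.
Codon 4 GAC (Asp): third position 2-fold.
Codon 5 ACA (Thr): third position 4-fold.
Codon 6 CAU (His): third position 2-fold.
Four-fold degenerate third positions: 2.

2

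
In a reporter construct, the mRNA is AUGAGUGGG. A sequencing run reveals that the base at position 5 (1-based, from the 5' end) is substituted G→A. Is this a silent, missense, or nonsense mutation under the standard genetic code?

missense

Position 5 falls in codon 2: AGU → Ser.
After the substitution the codon is AAU → Asn.
Ser ≠ Asn, so this is a missense mutation.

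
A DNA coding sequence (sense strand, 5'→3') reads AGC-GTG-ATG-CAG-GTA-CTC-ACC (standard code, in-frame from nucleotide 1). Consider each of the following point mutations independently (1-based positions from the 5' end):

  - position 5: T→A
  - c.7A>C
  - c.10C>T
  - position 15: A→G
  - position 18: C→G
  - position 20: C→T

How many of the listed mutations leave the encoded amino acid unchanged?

2

Codon 2: GTG (Val) → GAG (Glu) — missense.
Codon 3: ATG (Met) → CTG (Leu) — missense.
Codon 4: CAG (Gln) → TAG (Stop) — nonsense.
Codon 5: GTA (Val) → GTG (Val) — synonymous.
Codon 6: CTC (Leu) → CTG (Leu) — synonymous.
Codon 7: ACC (Thr) → ATC (Ile) — missense.
Synonymous: 2 of 6.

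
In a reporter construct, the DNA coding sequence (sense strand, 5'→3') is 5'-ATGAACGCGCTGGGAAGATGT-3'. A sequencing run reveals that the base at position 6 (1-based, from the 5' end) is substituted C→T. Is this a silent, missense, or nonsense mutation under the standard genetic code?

silent

Position 6 falls in codon 2: AAC → Asn.
After the substitution the codon is AAT → Asn.
Both encode Asn, so the change is synonymous.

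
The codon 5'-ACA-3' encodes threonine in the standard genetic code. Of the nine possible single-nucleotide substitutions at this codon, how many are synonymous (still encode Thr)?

Position 1: none → 0 synonymous.
Position 2: none → 0 synonymous.
Position 3: ACT, ACC, ACG → 3 synonymous.
Total: 0 + 0 + 3 = 3.

3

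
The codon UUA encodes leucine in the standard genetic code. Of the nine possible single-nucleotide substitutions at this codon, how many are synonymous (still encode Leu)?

2

Position 1: CUA → 1 synonymous.
Position 2: none → 0 synonymous.
Position 3: UUG → 1 synonymous.
Total: 1 + 0 + 1 = 2.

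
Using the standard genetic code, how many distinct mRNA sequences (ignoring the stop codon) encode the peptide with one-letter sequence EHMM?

Glu: 2 codons.
His: 2 codons.
Met: 1 codon.
Met: 1 codon.
2 × 2 × 1 × 1 = 4.

4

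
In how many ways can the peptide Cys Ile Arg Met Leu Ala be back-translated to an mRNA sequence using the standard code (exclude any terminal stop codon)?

864

Cys: 2 codons.
Ile: 3 codons.
Arg: 6 codons.
Met: 1 codon.
Leu: 6 codons.
Ala: 4 codons.
2 × 3 × 6 × 1 × 6 × 4 = 864.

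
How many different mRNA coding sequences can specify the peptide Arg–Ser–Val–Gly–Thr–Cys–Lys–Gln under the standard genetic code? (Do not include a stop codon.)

18432

Arg: 6 codons.
Ser: 6 codons.
Val: 4 codons.
Gly: 4 codons.
Thr: 4 codons.
Cys: 2 codons.
Lys: 2 codons.
Gln: 2 codons.
6 × 6 × 4 × 4 × 4 × 2 × 2 × 2 = 18432.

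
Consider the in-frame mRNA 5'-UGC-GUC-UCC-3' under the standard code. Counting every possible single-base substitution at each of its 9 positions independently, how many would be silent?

Codon 1 (UGC, Cys): 1 synonymous substitution.
Codon 2 (GUC, Val): 3 synonymous substitutions.
Codon 3 (UCC, Ser): 3 synonymous substitutions.
Total: 1 + 3 + 3 = 7.

7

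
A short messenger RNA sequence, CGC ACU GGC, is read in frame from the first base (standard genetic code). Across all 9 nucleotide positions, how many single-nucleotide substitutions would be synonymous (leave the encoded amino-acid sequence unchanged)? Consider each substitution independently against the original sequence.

9

Codon 1 (CGC, Arg): 3 synonymous substitutions.
Codon 2 (ACU, Thr): 3 synonymous substitutions.
Codon 3 (GGC, Gly): 3 synonymous substitutions.
Total: 3 + 3 + 3 = 9.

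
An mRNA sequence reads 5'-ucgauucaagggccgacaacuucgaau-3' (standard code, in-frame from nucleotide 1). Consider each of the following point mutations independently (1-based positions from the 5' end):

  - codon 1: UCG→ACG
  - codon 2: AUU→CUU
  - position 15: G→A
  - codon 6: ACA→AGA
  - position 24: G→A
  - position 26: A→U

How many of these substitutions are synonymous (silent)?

2

Codon 1: UCG (Ser) → ACG (Thr) — missense.
Codon 2: AUU (Ile) → CUU (Leu) — missense.
Codon 5: CCG (Pro) → CCA (Pro) — synonymous.
Codon 6: ACA (Thr) → AGA (Arg) — missense.
Codon 8: UCG (Ser) → UCA (Ser) — synonymous.
Codon 9: AAU (Asn) → AUU (Ile) — missense.
Synonymous: 2 of 6.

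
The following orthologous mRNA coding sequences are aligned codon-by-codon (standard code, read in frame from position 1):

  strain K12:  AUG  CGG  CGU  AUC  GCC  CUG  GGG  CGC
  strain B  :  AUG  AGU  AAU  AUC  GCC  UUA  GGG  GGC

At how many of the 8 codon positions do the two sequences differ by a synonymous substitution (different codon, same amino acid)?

Codon 1: AUG Met / AUG Met — identical.
Codon 2: CGG Arg / AGU Ser — nonsynonymous.
Codon 3: CGU Arg / AAU Asn — nonsynonymous.
Codon 4: AUC Ile / AUC Ile — identical.
Codon 5: GCC Ala / GCC Ala — identical.
Codon 6: CUG Leu / UUA Leu — synonymous.
Codon 7: GGG Gly / GGG Gly — identical.
Codon 8: CGC Arg / GGC Gly — nonsynonymous.
Synonymous differences: 1.

1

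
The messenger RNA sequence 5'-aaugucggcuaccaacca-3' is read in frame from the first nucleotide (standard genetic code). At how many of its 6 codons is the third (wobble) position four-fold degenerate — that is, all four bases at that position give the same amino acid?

Codon 1 AAU (Asn): third position 2-fold.
Codon 2 GUC (Val): third position 4-fold.
Codon 3 GGC (Gly): third position 4-fold.
Codon 4 UAC (Tyr): third position 2-fold.
Codon 5 CAA (Gln): third position 2-fold.
Codon 6 CCA (Pro): third position 4-fold.
Four-fold degenerate third positions: 3.

3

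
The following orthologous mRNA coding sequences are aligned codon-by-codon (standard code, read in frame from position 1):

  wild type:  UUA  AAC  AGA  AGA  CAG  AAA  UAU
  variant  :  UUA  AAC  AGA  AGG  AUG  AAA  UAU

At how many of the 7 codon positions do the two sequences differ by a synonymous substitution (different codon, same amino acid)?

1

Codon 1: UUA Leu / UUA Leu — identical.
Codon 2: AAC Asn / AAC Asn — identical.
Codon 3: AGA Arg / AGA Arg — identical.
Codon 4: AGA Arg / AGG Arg — synonymous.
Codon 5: CAG Gln / AUG Met — nonsynonymous.
Codon 6: AAA Lys / AAA Lys — identical.
Codon 7: UAU Tyr / UAU Tyr — identical.
Synonymous differences: 1.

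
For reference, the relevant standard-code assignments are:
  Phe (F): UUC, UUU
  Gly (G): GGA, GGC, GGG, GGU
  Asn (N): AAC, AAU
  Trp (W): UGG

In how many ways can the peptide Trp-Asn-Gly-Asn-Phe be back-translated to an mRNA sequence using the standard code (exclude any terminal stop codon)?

32

Trp: 1 codon.
Asn: 2 codons.
Gly: 4 codons.
Asn: 2 codons.
Phe: 2 codons.
1 × 2 × 4 × 2 × 2 = 32.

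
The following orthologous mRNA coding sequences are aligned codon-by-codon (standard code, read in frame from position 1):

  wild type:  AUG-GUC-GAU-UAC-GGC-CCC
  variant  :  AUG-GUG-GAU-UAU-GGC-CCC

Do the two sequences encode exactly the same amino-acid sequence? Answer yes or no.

yes

Codon 1: AUG Met / AUG Met — identical.
Codon 2: GUC Val / GUG Val — synonymous.
Codon 3: GAU Asp / GAU Asp — identical.
Codon 4: UAC Tyr / UAU Tyr — synonymous.
Codon 5: GGC Gly / GGC Gly — identical.
Codon 6: CCC Pro / CCC Pro — identical.
Nonsynonymous differences: 0 → same protein.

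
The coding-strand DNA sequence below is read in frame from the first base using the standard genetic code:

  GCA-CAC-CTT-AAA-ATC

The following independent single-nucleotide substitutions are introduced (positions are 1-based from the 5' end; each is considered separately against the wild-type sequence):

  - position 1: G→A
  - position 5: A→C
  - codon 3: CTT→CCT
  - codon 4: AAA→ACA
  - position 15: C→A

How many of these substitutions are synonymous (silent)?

1

Codon 1: GCA (Ala) → ACA (Thr) — missense.
Codon 2: CAC (His) → CCC (Pro) — missense.
Codon 3: CTT (Leu) → CCT (Pro) — missense.
Codon 4: AAA (Lys) → ACA (Thr) — missense.
Codon 5: ATC (Ile) → ATA (Ile) — synonymous.
Synonymous: 1 of 5.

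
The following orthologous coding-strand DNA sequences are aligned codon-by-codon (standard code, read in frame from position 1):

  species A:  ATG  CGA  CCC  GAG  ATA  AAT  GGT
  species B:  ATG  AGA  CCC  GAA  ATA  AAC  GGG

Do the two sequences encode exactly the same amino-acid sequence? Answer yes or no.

yes

Codon 1: ATG Met / ATG Met — identical.
Codon 2: CGA Arg / AGA Arg — synonymous.
Codon 3: CCC Pro / CCC Pro — identical.
Codon 4: GAG Glu / GAA Glu — synonymous.
Codon 5: ATA Ile / ATA Ile — identical.
Codon 6: AAT Asn / AAC Asn — synonymous.
Codon 7: GGT Gly / GGG Gly — synonymous.
Nonsynonymous differences: 0 → same protein.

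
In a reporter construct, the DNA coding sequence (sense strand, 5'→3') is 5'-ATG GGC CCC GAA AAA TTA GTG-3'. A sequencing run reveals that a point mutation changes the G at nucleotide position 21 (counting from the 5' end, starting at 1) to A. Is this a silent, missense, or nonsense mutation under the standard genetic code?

silent

Position 21 falls in codon 7: GTG → Val.
After the substitution the codon is GTA → Val.
Both encode Val, so the change is synonymous.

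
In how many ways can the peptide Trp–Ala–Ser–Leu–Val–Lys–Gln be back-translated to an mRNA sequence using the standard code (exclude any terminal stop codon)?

Trp: 1 codon.
Ala: 4 codons.
Ser: 6 codons.
Leu: 6 codons.
Val: 4 codons.
Lys: 2 codons.
Gln: 2 codons.
1 × 4 × 6 × 6 × 4 × 2 × 2 = 2304.

2304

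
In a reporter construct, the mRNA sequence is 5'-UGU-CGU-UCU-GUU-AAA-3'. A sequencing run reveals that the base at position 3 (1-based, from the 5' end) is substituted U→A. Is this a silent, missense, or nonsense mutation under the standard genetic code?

Position 3 falls in codon 1: UGU → Cys.
After the substitution the codon is UGA → Stop.
The new codon is a stop codon, so this is a nonsense mutation.

nonsense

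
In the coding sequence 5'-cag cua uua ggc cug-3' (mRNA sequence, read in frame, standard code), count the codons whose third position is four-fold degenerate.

Codon 1 CAG (Gln): third position 2-fold.
Codon 2 CUA (Leu): third position 4-fold.
Codon 3 UUA (Leu): third position 2-fold.
Codon 4 GGC (Gly): third position 4-fold.
Codon 5 CUG (Leu): third position 4-fold.
Four-fold degenerate third positions: 3.

3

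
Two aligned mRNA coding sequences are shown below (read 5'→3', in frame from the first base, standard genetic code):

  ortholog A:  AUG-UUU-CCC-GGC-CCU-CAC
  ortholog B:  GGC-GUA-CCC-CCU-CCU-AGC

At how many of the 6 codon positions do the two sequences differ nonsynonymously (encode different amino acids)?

4

Codon 1: AUG Met / GGC Gly — nonsynonymous.
Codon 2: UUU Phe / GUA Val — nonsynonymous.
Codon 3: CCC Pro / CCC Pro — identical.
Codon 4: GGC Gly / CCU Pro — nonsynonymous.
Codon 5: CCU Pro / CCU Pro — identical.
Codon 6: CAC His / AGC Ser — nonsynonymous.
Nonsynonymous differences: 4.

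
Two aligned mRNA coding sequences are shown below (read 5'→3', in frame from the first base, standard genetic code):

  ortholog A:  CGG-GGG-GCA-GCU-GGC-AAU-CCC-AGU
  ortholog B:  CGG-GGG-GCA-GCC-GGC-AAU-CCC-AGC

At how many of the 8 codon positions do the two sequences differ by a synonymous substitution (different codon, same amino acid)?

2

Codon 1: CGG Arg / CGG Arg — identical.
Codon 2: GGG Gly / GGG Gly — identical.
Codon 3: GCA Ala / GCA Ala — identical.
Codon 4: GCU Ala / GCC Ala — synonymous.
Codon 5: GGC Gly / GGC Gly — identical.
Codon 6: AAU Asn / AAU Asn — identical.
Codon 7: CCC Pro / CCC Pro — identical.
Codon 8: AGU Ser / AGC Ser — synonymous.
Synonymous differences: 2.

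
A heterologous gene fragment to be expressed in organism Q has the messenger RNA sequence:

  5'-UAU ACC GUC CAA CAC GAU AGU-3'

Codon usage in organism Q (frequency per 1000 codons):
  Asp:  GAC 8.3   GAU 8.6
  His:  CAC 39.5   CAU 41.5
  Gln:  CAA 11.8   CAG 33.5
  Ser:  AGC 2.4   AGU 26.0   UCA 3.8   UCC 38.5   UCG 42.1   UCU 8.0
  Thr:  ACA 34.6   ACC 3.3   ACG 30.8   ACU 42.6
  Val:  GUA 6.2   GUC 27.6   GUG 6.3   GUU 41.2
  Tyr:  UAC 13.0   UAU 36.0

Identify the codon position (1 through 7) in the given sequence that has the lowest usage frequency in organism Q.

2

Codon 1 UAU (Tyr): 36.0 per 1000.
Codon 2 ACC (Thr): 3.3 per 1000.
Codon 3 GUC (Val): 27.6 per 1000.
Codon 4 CAA (Gln): 11.8 per 1000.
Codon 5 CAC (His): 39.5 per 1000.
Codon 6 GAU (Asp): 8.6 per 1000.
Codon 7 AGU (Ser): 26.0 per 1000.
Lowest frequency is 3.3 at codon 2.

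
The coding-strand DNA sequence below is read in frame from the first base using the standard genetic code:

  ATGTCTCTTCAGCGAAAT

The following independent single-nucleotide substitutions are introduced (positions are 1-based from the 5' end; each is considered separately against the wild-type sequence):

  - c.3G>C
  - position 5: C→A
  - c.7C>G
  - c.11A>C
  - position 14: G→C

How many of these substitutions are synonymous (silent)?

Codon 1: ATG (Met) → ATC (Ile) — missense.
Codon 2: TCT (Ser) → TAT (Tyr) — missense.
Codon 3: CTT (Leu) → GTT (Val) — missense.
Codon 4: CAG (Gln) → CCG (Pro) — missense.
Codon 5: CGA (Arg) → CCA (Pro) — missense.
Synonymous: 0 of 5.

0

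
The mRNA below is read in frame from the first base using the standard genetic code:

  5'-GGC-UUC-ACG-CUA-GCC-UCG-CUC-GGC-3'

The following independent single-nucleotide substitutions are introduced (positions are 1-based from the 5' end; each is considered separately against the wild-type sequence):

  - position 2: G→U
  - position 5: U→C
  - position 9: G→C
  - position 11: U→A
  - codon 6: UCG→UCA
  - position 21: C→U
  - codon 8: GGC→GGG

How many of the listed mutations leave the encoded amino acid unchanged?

4

Codon 1: GGC (Gly) → GUC (Val) — missense.
Codon 2: UUC (Phe) → UCC (Ser) — missense.
Codon 3: ACG (Thr) → ACC (Thr) — synonymous.
Codon 4: CUA (Leu) → CAA (Gln) — missense.
Codon 6: UCG (Ser) → UCA (Ser) — synonymous.
Codon 7: CUC (Leu) → CUU (Leu) — synonymous.
Codon 8: GGC (Gly) → GGG (Gly) — synonymous.
Synonymous: 4 of 7.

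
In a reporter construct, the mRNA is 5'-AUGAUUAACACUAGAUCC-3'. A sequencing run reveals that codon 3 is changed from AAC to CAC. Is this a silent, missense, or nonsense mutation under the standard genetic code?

Position 7 falls in codon 3: AAC → Asn.
After the substitution the codon is CAC → His.
Asn ≠ His, so this is a missense mutation.

missense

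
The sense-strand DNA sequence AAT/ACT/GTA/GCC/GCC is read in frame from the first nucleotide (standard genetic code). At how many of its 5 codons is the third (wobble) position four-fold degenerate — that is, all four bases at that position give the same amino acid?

4

Codon 1 AAT (Asn): third position 2-fold.
Codon 2 ACT (Thr): third position 4-fold.
Codon 3 GTA (Val): third position 4-fold.
Codon 4 GCC (Ala): third position 4-fold.
Codon 5 GCC (Ala): third position 4-fold.
Four-fold degenerate third positions: 4.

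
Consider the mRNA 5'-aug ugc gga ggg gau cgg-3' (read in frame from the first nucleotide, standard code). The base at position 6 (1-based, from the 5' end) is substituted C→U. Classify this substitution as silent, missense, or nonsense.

Position 6 falls in codon 2: UGC → Cys.
After the substitution the codon is UGU → Cys.
Both encode Cys, so the change is synonymous.

silent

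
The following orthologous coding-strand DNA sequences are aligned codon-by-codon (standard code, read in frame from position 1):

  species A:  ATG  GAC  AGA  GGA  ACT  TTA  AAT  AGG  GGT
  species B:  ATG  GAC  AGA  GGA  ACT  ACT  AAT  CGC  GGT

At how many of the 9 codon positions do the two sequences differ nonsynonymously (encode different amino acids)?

1

Codon 1: ATG Met / ATG Met — identical.
Codon 2: GAC Asp / GAC Asp — identical.
Codon 3: AGA Arg / AGA Arg — identical.
Codon 4: GGA Gly / GGA Gly — identical.
Codon 5: ACT Thr / ACT Thr — identical.
Codon 6: TTA Leu / ACT Thr — nonsynonymous.
Codon 7: AAT Asn / AAT Asn — identical.
Codon 8: AGG Arg / CGC Arg — synonymous.
Codon 9: GGT Gly / GGT Gly — identical.
Nonsynonymous differences: 1.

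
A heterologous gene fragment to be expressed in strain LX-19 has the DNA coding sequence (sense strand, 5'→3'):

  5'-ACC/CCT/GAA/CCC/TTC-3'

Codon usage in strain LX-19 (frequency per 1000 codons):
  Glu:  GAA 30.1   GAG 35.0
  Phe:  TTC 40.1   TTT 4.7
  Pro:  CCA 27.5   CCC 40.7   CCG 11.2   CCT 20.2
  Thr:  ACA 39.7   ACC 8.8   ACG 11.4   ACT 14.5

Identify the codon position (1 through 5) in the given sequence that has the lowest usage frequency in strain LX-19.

Codon 1 ACC (Thr): 8.8 per 1000.
Codon 2 CCT (Pro): 20.2 per 1000.
Codon 3 GAA (Glu): 30.1 per 1000.
Codon 4 CCC (Pro): 40.7 per 1000.
Codon 5 TTC (Phe): 40.1 per 1000.
Lowest frequency is 8.8 at codon 1.

1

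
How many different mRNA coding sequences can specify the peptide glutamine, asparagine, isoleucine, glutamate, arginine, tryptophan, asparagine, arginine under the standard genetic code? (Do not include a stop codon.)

1728

Gln: 2 codons.
Asn: 2 codons.
Ile: 3 codons.
Glu: 2 codons.
Arg: 6 codons.
Trp: 1 codon.
Asn: 2 codons.
Arg: 6 codons.
2 × 2 × 3 × 2 × 6 × 1 × 2 × 6 = 1728.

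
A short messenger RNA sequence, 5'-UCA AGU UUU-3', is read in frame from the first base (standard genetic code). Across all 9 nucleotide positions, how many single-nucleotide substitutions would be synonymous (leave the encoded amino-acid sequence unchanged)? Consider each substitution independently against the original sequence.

5

Codon 1 (UCA, Ser): 3 synonymous substitutions.
Codon 2 (AGU, Ser): 1 synonymous substitution.
Codon 3 (UUU, Phe): 1 synonymous substitution.
Total: 3 + 1 + 1 = 5.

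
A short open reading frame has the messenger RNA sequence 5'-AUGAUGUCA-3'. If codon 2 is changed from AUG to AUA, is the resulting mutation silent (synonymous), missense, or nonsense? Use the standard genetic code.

missense

Position 6 falls in codon 2: AUG → Met.
After the substitution the codon is AUA → Ile.
Met ≠ Ile, so this is a missense mutation.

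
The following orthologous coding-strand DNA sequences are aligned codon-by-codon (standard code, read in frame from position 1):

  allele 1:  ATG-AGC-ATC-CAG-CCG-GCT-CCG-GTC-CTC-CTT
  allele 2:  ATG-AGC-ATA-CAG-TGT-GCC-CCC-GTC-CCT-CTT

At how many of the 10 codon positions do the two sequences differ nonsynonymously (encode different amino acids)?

Codon 1: ATG Met / ATG Met — identical.
Codon 2: AGC Ser / AGC Ser — identical.
Codon 3: ATC Ile / ATA Ile — synonymous.
Codon 4: CAG Gln / CAG Gln — identical.
Codon 5: CCG Pro / TGT Cys — nonsynonymous.
Codon 6: GCT Ala / GCC Ala — synonymous.
Codon 7: CCG Pro / CCC Pro — synonymous.
Codon 8: GTC Val / GTC Val — identical.
Codon 9: CTC Leu / CCT Pro — nonsynonymous.
Codon 10: CTT Leu / CTT Leu — identical.
Nonsynonymous differences: 2.

2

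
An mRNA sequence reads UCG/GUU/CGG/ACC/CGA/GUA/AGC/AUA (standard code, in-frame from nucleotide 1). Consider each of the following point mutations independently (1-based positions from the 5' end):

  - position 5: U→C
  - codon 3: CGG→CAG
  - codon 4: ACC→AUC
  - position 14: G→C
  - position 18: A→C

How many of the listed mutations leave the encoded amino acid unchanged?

Codon 2: GUU (Val) → GCU (Ala) — missense.
Codon 3: CGG (Arg) → CAG (Gln) — missense.
Codon 4: ACC (Thr) → AUC (Ile) — missense.
Codon 5: CGA (Arg) → CCA (Pro) — missense.
Codon 6: GUA (Val) → GUC (Val) — synonymous.
Synonymous: 1 of 5.

1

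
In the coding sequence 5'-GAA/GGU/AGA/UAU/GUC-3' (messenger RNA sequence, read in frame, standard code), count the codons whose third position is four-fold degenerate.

2

Codon 1 GAA (Glu): third position 2-fold.
Codon 2 GGU (Gly): third position 4-fold.
Codon 3 AGA (Arg): third position 2-fold.
Codon 4 UAU (Tyr): third position 2-fold.
Codon 5 GUC (Val): third position 4-fold.
Four-fold degenerate third positions: 2.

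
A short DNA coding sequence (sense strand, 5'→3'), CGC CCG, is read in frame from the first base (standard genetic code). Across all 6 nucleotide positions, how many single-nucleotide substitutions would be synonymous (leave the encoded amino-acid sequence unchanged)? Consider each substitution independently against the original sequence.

6

Codon 1 (CGC, Arg): 3 synonymous substitutions.
Codon 2 (CCG, Pro): 3 synonymous substitutions.
Total: 3 + 3 = 6.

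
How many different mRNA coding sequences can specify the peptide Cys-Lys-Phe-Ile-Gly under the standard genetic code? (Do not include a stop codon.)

96

Cys: 2 codons.
Lys: 2 codons.
Phe: 2 codons.
Ile: 3 codons.
Gly: 4 codons.
2 × 2 × 2 × 3 × 4 = 96.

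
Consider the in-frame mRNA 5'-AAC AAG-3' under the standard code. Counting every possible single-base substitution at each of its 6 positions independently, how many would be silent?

2

Codon 1 (AAC, Asn): 1 synonymous substitution.
Codon 2 (AAG, Lys): 1 synonymous substitution.
Total: 1 + 1 = 2.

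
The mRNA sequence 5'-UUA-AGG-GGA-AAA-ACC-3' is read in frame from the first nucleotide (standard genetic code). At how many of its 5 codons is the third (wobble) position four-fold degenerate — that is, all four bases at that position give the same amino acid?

Codon 1 UUA (Leu): third position 2-fold.
Codon 2 AGG (Arg): third position 2-fold.
Codon 3 GGA (Gly): third position 4-fold.
Codon 4 AAA (Lys): third position 2-fold.
Codon 5 ACC (Thr): third position 4-fold.
Four-fold degenerate third positions: 2.

2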